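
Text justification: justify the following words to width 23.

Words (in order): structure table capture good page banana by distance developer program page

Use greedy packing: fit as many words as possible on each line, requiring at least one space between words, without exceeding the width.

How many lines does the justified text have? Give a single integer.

Answer: 4

Derivation:
Line 1: ['structure', 'table', 'capture'] (min_width=23, slack=0)
Line 2: ['good', 'page', 'banana', 'by'] (min_width=19, slack=4)
Line 3: ['distance', 'developer'] (min_width=18, slack=5)
Line 4: ['program', 'page'] (min_width=12, slack=11)
Total lines: 4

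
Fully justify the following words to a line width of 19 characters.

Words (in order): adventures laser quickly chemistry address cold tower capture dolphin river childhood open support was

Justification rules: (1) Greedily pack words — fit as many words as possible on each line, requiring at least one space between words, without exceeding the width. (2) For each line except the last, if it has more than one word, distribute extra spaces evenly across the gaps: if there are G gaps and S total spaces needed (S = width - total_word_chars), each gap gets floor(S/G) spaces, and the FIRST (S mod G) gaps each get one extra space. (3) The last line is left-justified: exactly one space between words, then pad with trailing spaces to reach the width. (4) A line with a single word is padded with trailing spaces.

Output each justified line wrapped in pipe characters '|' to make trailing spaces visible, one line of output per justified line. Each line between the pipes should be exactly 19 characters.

Line 1: ['adventures', 'laser'] (min_width=16, slack=3)
Line 2: ['quickly', 'chemistry'] (min_width=17, slack=2)
Line 3: ['address', 'cold', 'tower'] (min_width=18, slack=1)
Line 4: ['capture', 'dolphin'] (min_width=15, slack=4)
Line 5: ['river', 'childhood'] (min_width=15, slack=4)
Line 6: ['open', 'support', 'was'] (min_width=16, slack=3)

Answer: |adventures    laser|
|quickly   chemistry|
|address  cold tower|
|capture     dolphin|
|river     childhood|
|open support was   |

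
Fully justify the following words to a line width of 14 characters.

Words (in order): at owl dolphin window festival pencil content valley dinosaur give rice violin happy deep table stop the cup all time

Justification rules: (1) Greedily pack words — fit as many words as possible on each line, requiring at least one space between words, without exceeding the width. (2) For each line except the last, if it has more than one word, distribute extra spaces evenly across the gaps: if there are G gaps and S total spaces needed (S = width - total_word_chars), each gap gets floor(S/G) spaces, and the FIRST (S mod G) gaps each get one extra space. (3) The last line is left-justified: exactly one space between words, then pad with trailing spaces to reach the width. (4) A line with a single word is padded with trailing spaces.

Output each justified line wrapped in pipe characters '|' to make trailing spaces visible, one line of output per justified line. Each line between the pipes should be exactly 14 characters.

Line 1: ['at', 'owl', 'dolphin'] (min_width=14, slack=0)
Line 2: ['window'] (min_width=6, slack=8)
Line 3: ['festival'] (min_width=8, slack=6)
Line 4: ['pencil', 'content'] (min_width=14, slack=0)
Line 5: ['valley'] (min_width=6, slack=8)
Line 6: ['dinosaur', 'give'] (min_width=13, slack=1)
Line 7: ['rice', 'violin'] (min_width=11, slack=3)
Line 8: ['happy', 'deep'] (min_width=10, slack=4)
Line 9: ['table', 'stop', 'the'] (min_width=14, slack=0)
Line 10: ['cup', 'all', 'time'] (min_width=12, slack=2)

Answer: |at owl dolphin|
|window        |
|festival      |
|pencil content|
|valley        |
|dinosaur  give|
|rice    violin|
|happy     deep|
|table stop the|
|cup all time  |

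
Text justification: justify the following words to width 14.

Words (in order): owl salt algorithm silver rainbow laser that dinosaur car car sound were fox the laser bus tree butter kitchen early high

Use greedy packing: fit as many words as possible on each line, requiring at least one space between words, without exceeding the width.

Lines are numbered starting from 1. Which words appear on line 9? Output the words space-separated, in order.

Line 1: ['owl', 'salt'] (min_width=8, slack=6)
Line 2: ['algorithm'] (min_width=9, slack=5)
Line 3: ['silver', 'rainbow'] (min_width=14, slack=0)
Line 4: ['laser', 'that'] (min_width=10, slack=4)
Line 5: ['dinosaur', 'car'] (min_width=12, slack=2)
Line 6: ['car', 'sound', 'were'] (min_width=14, slack=0)
Line 7: ['fox', 'the', 'laser'] (min_width=13, slack=1)
Line 8: ['bus', 'tree'] (min_width=8, slack=6)
Line 9: ['butter', 'kitchen'] (min_width=14, slack=0)
Line 10: ['early', 'high'] (min_width=10, slack=4)

Answer: butter kitchen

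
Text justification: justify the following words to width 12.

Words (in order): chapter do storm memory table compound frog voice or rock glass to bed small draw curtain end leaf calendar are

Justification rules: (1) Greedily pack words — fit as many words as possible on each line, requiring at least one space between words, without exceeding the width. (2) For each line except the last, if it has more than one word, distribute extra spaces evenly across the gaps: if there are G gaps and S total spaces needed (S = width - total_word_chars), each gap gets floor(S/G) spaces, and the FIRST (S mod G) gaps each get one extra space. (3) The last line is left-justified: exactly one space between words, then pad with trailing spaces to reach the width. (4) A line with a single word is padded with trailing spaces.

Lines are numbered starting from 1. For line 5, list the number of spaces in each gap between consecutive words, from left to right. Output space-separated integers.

Line 1: ['chapter', 'do'] (min_width=10, slack=2)
Line 2: ['storm', 'memory'] (min_width=12, slack=0)
Line 3: ['table'] (min_width=5, slack=7)
Line 4: ['compound'] (min_width=8, slack=4)
Line 5: ['frog', 'voice'] (min_width=10, slack=2)
Line 6: ['or', 'rock'] (min_width=7, slack=5)
Line 7: ['glass', 'to', 'bed'] (min_width=12, slack=0)
Line 8: ['small', 'draw'] (min_width=10, slack=2)
Line 9: ['curtain', 'end'] (min_width=11, slack=1)
Line 10: ['leaf'] (min_width=4, slack=8)
Line 11: ['calendar', 'are'] (min_width=12, slack=0)

Answer: 3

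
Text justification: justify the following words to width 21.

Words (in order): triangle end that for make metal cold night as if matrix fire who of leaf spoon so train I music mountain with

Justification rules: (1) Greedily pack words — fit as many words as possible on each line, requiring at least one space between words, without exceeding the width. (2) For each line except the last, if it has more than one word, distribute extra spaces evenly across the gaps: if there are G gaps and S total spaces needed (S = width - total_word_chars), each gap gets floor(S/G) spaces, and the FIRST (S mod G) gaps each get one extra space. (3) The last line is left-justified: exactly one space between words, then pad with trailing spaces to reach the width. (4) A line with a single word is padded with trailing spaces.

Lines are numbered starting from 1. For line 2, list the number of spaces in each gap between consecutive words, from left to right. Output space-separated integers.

Answer: 1 1 1

Derivation:
Line 1: ['triangle', 'end', 'that', 'for'] (min_width=21, slack=0)
Line 2: ['make', 'metal', 'cold', 'night'] (min_width=21, slack=0)
Line 3: ['as', 'if', 'matrix', 'fire', 'who'] (min_width=21, slack=0)
Line 4: ['of', 'leaf', 'spoon', 'so'] (min_width=16, slack=5)
Line 5: ['train', 'I', 'music'] (min_width=13, slack=8)
Line 6: ['mountain', 'with'] (min_width=13, slack=8)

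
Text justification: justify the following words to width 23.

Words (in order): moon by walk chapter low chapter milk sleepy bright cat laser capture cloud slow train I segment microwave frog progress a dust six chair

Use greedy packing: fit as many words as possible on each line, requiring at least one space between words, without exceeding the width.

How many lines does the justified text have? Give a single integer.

Answer: 7

Derivation:
Line 1: ['moon', 'by', 'walk', 'chapter'] (min_width=20, slack=3)
Line 2: ['low', 'chapter', 'milk', 'sleepy'] (min_width=23, slack=0)
Line 3: ['bright', 'cat', 'laser'] (min_width=16, slack=7)
Line 4: ['capture', 'cloud', 'slow'] (min_width=18, slack=5)
Line 5: ['train', 'I', 'segment'] (min_width=15, slack=8)
Line 6: ['microwave', 'frog', 'progress'] (min_width=23, slack=0)
Line 7: ['a', 'dust', 'six', 'chair'] (min_width=16, slack=7)
Total lines: 7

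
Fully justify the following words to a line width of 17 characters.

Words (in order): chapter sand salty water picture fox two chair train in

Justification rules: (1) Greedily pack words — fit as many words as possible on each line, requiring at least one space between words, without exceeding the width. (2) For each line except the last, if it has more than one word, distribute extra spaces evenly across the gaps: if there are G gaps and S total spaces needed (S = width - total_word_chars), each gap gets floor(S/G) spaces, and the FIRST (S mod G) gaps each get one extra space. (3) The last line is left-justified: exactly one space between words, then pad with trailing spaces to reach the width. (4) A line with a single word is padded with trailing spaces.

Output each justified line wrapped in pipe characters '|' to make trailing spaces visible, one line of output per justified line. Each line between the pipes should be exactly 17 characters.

Answer: |chapter      sand|
|salty       water|
|picture  fox  two|
|chair train in   |

Derivation:
Line 1: ['chapter', 'sand'] (min_width=12, slack=5)
Line 2: ['salty', 'water'] (min_width=11, slack=6)
Line 3: ['picture', 'fox', 'two'] (min_width=15, slack=2)
Line 4: ['chair', 'train', 'in'] (min_width=14, slack=3)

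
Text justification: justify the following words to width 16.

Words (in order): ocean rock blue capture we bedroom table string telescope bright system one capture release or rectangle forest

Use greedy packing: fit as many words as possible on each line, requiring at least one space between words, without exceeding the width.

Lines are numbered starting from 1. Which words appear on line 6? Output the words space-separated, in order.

Line 1: ['ocean', 'rock', 'blue'] (min_width=15, slack=1)
Line 2: ['capture', 'we'] (min_width=10, slack=6)
Line 3: ['bedroom', 'table'] (min_width=13, slack=3)
Line 4: ['string', 'telescope'] (min_width=16, slack=0)
Line 5: ['bright', 'system'] (min_width=13, slack=3)
Line 6: ['one', 'capture'] (min_width=11, slack=5)
Line 7: ['release', 'or'] (min_width=10, slack=6)
Line 8: ['rectangle', 'forest'] (min_width=16, slack=0)

Answer: one capture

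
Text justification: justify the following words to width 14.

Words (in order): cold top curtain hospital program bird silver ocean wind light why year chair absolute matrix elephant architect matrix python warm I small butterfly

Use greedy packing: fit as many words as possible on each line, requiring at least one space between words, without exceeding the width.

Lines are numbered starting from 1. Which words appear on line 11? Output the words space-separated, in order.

Answer: architect

Derivation:
Line 1: ['cold', 'top'] (min_width=8, slack=6)
Line 2: ['curtain'] (min_width=7, slack=7)
Line 3: ['hospital'] (min_width=8, slack=6)
Line 4: ['program', 'bird'] (min_width=12, slack=2)
Line 5: ['silver', 'ocean'] (min_width=12, slack=2)
Line 6: ['wind', 'light', 'why'] (min_width=14, slack=0)
Line 7: ['year', 'chair'] (min_width=10, slack=4)
Line 8: ['absolute'] (min_width=8, slack=6)
Line 9: ['matrix'] (min_width=6, slack=8)
Line 10: ['elephant'] (min_width=8, slack=6)
Line 11: ['architect'] (min_width=9, slack=5)
Line 12: ['matrix', 'python'] (min_width=13, slack=1)
Line 13: ['warm', 'I', 'small'] (min_width=12, slack=2)
Line 14: ['butterfly'] (min_width=9, slack=5)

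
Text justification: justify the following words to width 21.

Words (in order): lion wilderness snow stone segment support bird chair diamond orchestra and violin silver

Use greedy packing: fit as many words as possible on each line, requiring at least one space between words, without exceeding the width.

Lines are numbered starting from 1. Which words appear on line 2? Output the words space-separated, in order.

Line 1: ['lion', 'wilderness', 'snow'] (min_width=20, slack=1)
Line 2: ['stone', 'segment', 'support'] (min_width=21, slack=0)
Line 3: ['bird', 'chair', 'diamond'] (min_width=18, slack=3)
Line 4: ['orchestra', 'and', 'violin'] (min_width=20, slack=1)
Line 5: ['silver'] (min_width=6, slack=15)

Answer: stone segment support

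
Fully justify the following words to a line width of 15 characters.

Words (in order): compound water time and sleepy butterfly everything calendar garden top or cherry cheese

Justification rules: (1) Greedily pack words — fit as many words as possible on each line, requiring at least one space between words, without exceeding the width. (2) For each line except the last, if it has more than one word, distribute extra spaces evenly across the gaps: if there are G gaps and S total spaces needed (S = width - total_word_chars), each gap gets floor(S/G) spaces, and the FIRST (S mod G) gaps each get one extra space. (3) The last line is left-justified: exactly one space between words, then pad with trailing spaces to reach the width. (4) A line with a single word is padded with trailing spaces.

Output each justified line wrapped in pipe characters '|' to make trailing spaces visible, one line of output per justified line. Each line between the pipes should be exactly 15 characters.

Line 1: ['compound', 'water'] (min_width=14, slack=1)
Line 2: ['time', 'and', 'sleepy'] (min_width=15, slack=0)
Line 3: ['butterfly'] (min_width=9, slack=6)
Line 4: ['everything'] (min_width=10, slack=5)
Line 5: ['calendar', 'garden'] (min_width=15, slack=0)
Line 6: ['top', 'or', 'cherry'] (min_width=13, slack=2)
Line 7: ['cheese'] (min_width=6, slack=9)

Answer: |compound  water|
|time and sleepy|
|butterfly      |
|everything     |
|calendar garden|
|top  or  cherry|
|cheese         |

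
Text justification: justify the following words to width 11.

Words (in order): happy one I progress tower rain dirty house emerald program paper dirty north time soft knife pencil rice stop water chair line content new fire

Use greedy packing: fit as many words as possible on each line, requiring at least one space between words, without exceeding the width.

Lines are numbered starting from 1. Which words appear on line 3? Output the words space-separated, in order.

Line 1: ['happy', 'one', 'I'] (min_width=11, slack=0)
Line 2: ['progress'] (min_width=8, slack=3)
Line 3: ['tower', 'rain'] (min_width=10, slack=1)
Line 4: ['dirty', 'house'] (min_width=11, slack=0)
Line 5: ['emerald'] (min_width=7, slack=4)
Line 6: ['program'] (min_width=7, slack=4)
Line 7: ['paper', 'dirty'] (min_width=11, slack=0)
Line 8: ['north', 'time'] (min_width=10, slack=1)
Line 9: ['soft', 'knife'] (min_width=10, slack=1)
Line 10: ['pencil', 'rice'] (min_width=11, slack=0)
Line 11: ['stop', 'water'] (min_width=10, slack=1)
Line 12: ['chair', 'line'] (min_width=10, slack=1)
Line 13: ['content', 'new'] (min_width=11, slack=0)
Line 14: ['fire'] (min_width=4, slack=7)

Answer: tower rain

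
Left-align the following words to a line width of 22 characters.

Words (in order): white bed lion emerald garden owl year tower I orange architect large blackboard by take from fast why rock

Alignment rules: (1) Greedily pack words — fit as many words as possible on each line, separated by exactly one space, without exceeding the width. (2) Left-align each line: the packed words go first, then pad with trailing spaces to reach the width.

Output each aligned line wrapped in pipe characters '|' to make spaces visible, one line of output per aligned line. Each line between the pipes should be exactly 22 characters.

Line 1: ['white', 'bed', 'lion', 'emerald'] (min_width=22, slack=0)
Line 2: ['garden', 'owl', 'year', 'tower'] (min_width=21, slack=1)
Line 3: ['I', 'orange', 'architect'] (min_width=18, slack=4)
Line 4: ['large', 'blackboard', 'by'] (min_width=19, slack=3)
Line 5: ['take', 'from', 'fast', 'why'] (min_width=18, slack=4)
Line 6: ['rock'] (min_width=4, slack=18)

Answer: |white bed lion emerald|
|garden owl year tower |
|I orange architect    |
|large blackboard by   |
|take from fast why    |
|rock                  |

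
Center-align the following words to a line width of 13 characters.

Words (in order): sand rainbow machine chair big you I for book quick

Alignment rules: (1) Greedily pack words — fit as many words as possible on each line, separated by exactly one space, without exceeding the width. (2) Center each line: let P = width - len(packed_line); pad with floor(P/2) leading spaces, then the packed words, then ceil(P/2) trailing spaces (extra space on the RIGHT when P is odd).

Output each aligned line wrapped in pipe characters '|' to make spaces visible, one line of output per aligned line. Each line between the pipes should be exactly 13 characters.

Line 1: ['sand', 'rainbow'] (min_width=12, slack=1)
Line 2: ['machine', 'chair'] (min_width=13, slack=0)
Line 3: ['big', 'you', 'I', 'for'] (min_width=13, slack=0)
Line 4: ['book', 'quick'] (min_width=10, slack=3)

Answer: |sand rainbow |
|machine chair|
|big you I for|
| book quick  |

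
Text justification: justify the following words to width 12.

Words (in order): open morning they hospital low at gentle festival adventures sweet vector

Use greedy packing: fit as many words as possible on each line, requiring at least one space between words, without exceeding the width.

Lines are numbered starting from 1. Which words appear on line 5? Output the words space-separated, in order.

Answer: festival

Derivation:
Line 1: ['open', 'morning'] (min_width=12, slack=0)
Line 2: ['they'] (min_width=4, slack=8)
Line 3: ['hospital', 'low'] (min_width=12, slack=0)
Line 4: ['at', 'gentle'] (min_width=9, slack=3)
Line 5: ['festival'] (min_width=8, slack=4)
Line 6: ['adventures'] (min_width=10, slack=2)
Line 7: ['sweet', 'vector'] (min_width=12, slack=0)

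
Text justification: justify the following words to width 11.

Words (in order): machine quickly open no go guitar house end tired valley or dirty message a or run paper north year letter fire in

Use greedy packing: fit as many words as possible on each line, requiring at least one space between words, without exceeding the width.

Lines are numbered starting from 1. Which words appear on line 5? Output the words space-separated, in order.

Line 1: ['machine'] (min_width=7, slack=4)
Line 2: ['quickly'] (min_width=7, slack=4)
Line 3: ['open', 'no', 'go'] (min_width=10, slack=1)
Line 4: ['guitar'] (min_width=6, slack=5)
Line 5: ['house', 'end'] (min_width=9, slack=2)
Line 6: ['tired'] (min_width=5, slack=6)
Line 7: ['valley', 'or'] (min_width=9, slack=2)
Line 8: ['dirty'] (min_width=5, slack=6)
Line 9: ['message', 'a'] (min_width=9, slack=2)
Line 10: ['or', 'run'] (min_width=6, slack=5)
Line 11: ['paper', 'north'] (min_width=11, slack=0)
Line 12: ['year', 'letter'] (min_width=11, slack=0)
Line 13: ['fire', 'in'] (min_width=7, slack=4)

Answer: house end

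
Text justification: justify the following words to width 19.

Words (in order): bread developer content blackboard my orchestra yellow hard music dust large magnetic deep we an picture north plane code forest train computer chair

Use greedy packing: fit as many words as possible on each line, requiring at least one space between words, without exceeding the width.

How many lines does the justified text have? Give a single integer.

Answer: 9

Derivation:
Line 1: ['bread', 'developer'] (min_width=15, slack=4)
Line 2: ['content', 'blackboard'] (min_width=18, slack=1)
Line 3: ['my', 'orchestra', 'yellow'] (min_width=19, slack=0)
Line 4: ['hard', 'music', 'dust'] (min_width=15, slack=4)
Line 5: ['large', 'magnetic', 'deep'] (min_width=19, slack=0)
Line 6: ['we', 'an', 'picture', 'north'] (min_width=19, slack=0)
Line 7: ['plane', 'code', 'forest'] (min_width=17, slack=2)
Line 8: ['train', 'computer'] (min_width=14, slack=5)
Line 9: ['chair'] (min_width=5, slack=14)
Total lines: 9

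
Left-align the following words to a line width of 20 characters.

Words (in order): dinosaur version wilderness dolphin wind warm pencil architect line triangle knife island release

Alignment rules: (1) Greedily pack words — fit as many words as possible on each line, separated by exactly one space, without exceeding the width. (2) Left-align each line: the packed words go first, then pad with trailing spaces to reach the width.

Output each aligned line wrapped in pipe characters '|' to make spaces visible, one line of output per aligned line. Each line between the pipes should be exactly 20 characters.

Answer: |dinosaur version    |
|wilderness dolphin  |
|wind warm pencil    |
|architect line      |
|triangle knife      |
|island release      |

Derivation:
Line 1: ['dinosaur', 'version'] (min_width=16, slack=4)
Line 2: ['wilderness', 'dolphin'] (min_width=18, slack=2)
Line 3: ['wind', 'warm', 'pencil'] (min_width=16, slack=4)
Line 4: ['architect', 'line'] (min_width=14, slack=6)
Line 5: ['triangle', 'knife'] (min_width=14, slack=6)
Line 6: ['island', 'release'] (min_width=14, slack=6)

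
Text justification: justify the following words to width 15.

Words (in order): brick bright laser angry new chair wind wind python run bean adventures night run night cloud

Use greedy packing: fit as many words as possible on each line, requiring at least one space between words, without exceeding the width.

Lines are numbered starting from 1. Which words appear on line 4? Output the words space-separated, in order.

Answer: python run bean

Derivation:
Line 1: ['brick', 'bright'] (min_width=12, slack=3)
Line 2: ['laser', 'angry', 'new'] (min_width=15, slack=0)
Line 3: ['chair', 'wind', 'wind'] (min_width=15, slack=0)
Line 4: ['python', 'run', 'bean'] (min_width=15, slack=0)
Line 5: ['adventures'] (min_width=10, slack=5)
Line 6: ['night', 'run', 'night'] (min_width=15, slack=0)
Line 7: ['cloud'] (min_width=5, slack=10)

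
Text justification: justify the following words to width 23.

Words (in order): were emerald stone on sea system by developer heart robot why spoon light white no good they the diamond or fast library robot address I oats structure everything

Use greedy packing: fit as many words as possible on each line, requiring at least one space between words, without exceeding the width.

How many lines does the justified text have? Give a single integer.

Line 1: ['were', 'emerald', 'stone', 'on'] (min_width=21, slack=2)
Line 2: ['sea', 'system', 'by', 'developer'] (min_width=23, slack=0)
Line 3: ['heart', 'robot', 'why', 'spoon'] (min_width=21, slack=2)
Line 4: ['light', 'white', 'no', 'good'] (min_width=19, slack=4)
Line 5: ['they', 'the', 'diamond', 'or'] (min_width=19, slack=4)
Line 6: ['fast', 'library', 'robot'] (min_width=18, slack=5)
Line 7: ['address', 'I', 'oats'] (min_width=14, slack=9)
Line 8: ['structure', 'everything'] (min_width=20, slack=3)
Total lines: 8

Answer: 8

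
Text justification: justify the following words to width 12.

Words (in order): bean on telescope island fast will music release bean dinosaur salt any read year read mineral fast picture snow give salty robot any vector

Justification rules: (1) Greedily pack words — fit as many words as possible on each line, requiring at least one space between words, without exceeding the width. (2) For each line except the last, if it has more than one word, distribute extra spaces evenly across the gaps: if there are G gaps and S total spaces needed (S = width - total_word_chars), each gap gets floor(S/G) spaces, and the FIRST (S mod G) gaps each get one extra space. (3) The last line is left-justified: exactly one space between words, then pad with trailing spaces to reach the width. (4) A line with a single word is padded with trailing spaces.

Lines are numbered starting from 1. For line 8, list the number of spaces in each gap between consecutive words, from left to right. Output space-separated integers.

Line 1: ['bean', 'on'] (min_width=7, slack=5)
Line 2: ['telescope'] (min_width=9, slack=3)
Line 3: ['island', 'fast'] (min_width=11, slack=1)
Line 4: ['will', 'music'] (min_width=10, slack=2)
Line 5: ['release', 'bean'] (min_width=12, slack=0)
Line 6: ['dinosaur'] (min_width=8, slack=4)
Line 7: ['salt', 'any'] (min_width=8, slack=4)
Line 8: ['read', 'year'] (min_width=9, slack=3)
Line 9: ['read', 'mineral'] (min_width=12, slack=0)
Line 10: ['fast', 'picture'] (min_width=12, slack=0)
Line 11: ['snow', 'give'] (min_width=9, slack=3)
Line 12: ['salty', 'robot'] (min_width=11, slack=1)
Line 13: ['any', 'vector'] (min_width=10, slack=2)

Answer: 4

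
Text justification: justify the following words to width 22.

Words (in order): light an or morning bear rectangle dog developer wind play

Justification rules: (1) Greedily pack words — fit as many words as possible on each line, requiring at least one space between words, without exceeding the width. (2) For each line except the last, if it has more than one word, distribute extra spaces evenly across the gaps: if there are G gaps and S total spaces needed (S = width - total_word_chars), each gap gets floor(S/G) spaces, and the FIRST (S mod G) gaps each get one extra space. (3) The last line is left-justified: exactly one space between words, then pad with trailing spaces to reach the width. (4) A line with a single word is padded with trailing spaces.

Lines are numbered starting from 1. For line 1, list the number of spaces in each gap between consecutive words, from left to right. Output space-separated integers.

Answer: 2 2 2

Derivation:
Line 1: ['light', 'an', 'or', 'morning'] (min_width=19, slack=3)
Line 2: ['bear', 'rectangle', 'dog'] (min_width=18, slack=4)
Line 3: ['developer', 'wind', 'play'] (min_width=19, slack=3)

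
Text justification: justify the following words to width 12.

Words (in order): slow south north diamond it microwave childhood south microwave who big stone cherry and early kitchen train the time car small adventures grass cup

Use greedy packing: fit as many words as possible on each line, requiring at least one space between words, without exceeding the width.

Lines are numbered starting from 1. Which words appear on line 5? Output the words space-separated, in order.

Answer: childhood

Derivation:
Line 1: ['slow', 'south'] (min_width=10, slack=2)
Line 2: ['north'] (min_width=5, slack=7)
Line 3: ['diamond', 'it'] (min_width=10, slack=2)
Line 4: ['microwave'] (min_width=9, slack=3)
Line 5: ['childhood'] (min_width=9, slack=3)
Line 6: ['south'] (min_width=5, slack=7)
Line 7: ['microwave'] (min_width=9, slack=3)
Line 8: ['who', 'big'] (min_width=7, slack=5)
Line 9: ['stone', 'cherry'] (min_width=12, slack=0)
Line 10: ['and', 'early'] (min_width=9, slack=3)
Line 11: ['kitchen'] (min_width=7, slack=5)
Line 12: ['train', 'the'] (min_width=9, slack=3)
Line 13: ['time', 'car'] (min_width=8, slack=4)
Line 14: ['small'] (min_width=5, slack=7)
Line 15: ['adventures'] (min_width=10, slack=2)
Line 16: ['grass', 'cup'] (min_width=9, slack=3)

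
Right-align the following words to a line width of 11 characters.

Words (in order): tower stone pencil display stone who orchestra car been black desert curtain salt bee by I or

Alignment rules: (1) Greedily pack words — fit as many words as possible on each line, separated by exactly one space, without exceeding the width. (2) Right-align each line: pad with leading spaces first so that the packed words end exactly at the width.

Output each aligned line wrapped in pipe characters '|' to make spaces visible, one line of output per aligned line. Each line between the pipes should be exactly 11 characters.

Answer: |tower stone|
|     pencil|
|    display|
|  stone who|
|  orchestra|
|   car been|
|      black|
|     desert|
|    curtain|
|salt bee by|
|       I or|

Derivation:
Line 1: ['tower', 'stone'] (min_width=11, slack=0)
Line 2: ['pencil'] (min_width=6, slack=5)
Line 3: ['display'] (min_width=7, slack=4)
Line 4: ['stone', 'who'] (min_width=9, slack=2)
Line 5: ['orchestra'] (min_width=9, slack=2)
Line 6: ['car', 'been'] (min_width=8, slack=3)
Line 7: ['black'] (min_width=5, slack=6)
Line 8: ['desert'] (min_width=6, slack=5)
Line 9: ['curtain'] (min_width=7, slack=4)
Line 10: ['salt', 'bee', 'by'] (min_width=11, slack=0)
Line 11: ['I', 'or'] (min_width=4, slack=7)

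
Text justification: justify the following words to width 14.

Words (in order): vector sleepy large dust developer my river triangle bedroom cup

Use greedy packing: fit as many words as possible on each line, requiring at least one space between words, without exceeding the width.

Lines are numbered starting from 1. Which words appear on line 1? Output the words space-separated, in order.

Line 1: ['vector', 'sleepy'] (min_width=13, slack=1)
Line 2: ['large', 'dust'] (min_width=10, slack=4)
Line 3: ['developer', 'my'] (min_width=12, slack=2)
Line 4: ['river', 'triangle'] (min_width=14, slack=0)
Line 5: ['bedroom', 'cup'] (min_width=11, slack=3)

Answer: vector sleepy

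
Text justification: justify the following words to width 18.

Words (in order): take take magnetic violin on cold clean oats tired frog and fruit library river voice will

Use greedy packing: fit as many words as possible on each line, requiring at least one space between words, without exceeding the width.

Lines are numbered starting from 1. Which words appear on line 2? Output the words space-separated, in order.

Answer: violin on cold

Derivation:
Line 1: ['take', 'take', 'magnetic'] (min_width=18, slack=0)
Line 2: ['violin', 'on', 'cold'] (min_width=14, slack=4)
Line 3: ['clean', 'oats', 'tired'] (min_width=16, slack=2)
Line 4: ['frog', 'and', 'fruit'] (min_width=14, slack=4)
Line 5: ['library', 'river'] (min_width=13, slack=5)
Line 6: ['voice', 'will'] (min_width=10, slack=8)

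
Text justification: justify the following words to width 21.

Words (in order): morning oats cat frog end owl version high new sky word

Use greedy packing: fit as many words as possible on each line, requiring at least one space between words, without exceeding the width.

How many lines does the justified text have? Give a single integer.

Answer: 3

Derivation:
Line 1: ['morning', 'oats', 'cat', 'frog'] (min_width=21, slack=0)
Line 2: ['end', 'owl', 'version', 'high'] (min_width=20, slack=1)
Line 3: ['new', 'sky', 'word'] (min_width=12, slack=9)
Total lines: 3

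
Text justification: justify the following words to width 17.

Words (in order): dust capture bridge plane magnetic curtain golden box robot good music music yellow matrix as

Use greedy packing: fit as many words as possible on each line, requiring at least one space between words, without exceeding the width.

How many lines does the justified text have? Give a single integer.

Answer: 6

Derivation:
Line 1: ['dust', 'capture'] (min_width=12, slack=5)
Line 2: ['bridge', 'plane'] (min_width=12, slack=5)
Line 3: ['magnetic', 'curtain'] (min_width=16, slack=1)
Line 4: ['golden', 'box', 'robot'] (min_width=16, slack=1)
Line 5: ['good', 'music', 'music'] (min_width=16, slack=1)
Line 6: ['yellow', 'matrix', 'as'] (min_width=16, slack=1)
Total lines: 6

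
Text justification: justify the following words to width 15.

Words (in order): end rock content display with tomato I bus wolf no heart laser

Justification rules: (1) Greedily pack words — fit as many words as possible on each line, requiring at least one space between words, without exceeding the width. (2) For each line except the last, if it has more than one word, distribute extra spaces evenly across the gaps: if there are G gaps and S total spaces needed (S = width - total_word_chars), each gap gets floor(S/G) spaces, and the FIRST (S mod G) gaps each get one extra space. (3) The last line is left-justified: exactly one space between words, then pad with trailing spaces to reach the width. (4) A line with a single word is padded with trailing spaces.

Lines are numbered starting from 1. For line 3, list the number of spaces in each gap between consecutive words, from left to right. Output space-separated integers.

Line 1: ['end', 'rock'] (min_width=8, slack=7)
Line 2: ['content', 'display'] (min_width=15, slack=0)
Line 3: ['with', 'tomato', 'I'] (min_width=13, slack=2)
Line 4: ['bus', 'wolf', 'no'] (min_width=11, slack=4)
Line 5: ['heart', 'laser'] (min_width=11, slack=4)

Answer: 2 2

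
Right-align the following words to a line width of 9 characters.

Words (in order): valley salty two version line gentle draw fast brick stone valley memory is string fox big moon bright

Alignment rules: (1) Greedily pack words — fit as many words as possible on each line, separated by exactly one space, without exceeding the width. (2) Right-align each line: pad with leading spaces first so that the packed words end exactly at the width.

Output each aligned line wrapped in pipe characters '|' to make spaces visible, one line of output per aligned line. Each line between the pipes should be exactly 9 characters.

Answer: |   valley|
|salty two|
|  version|
|     line|
|   gentle|
|draw fast|
|    brick|
|    stone|
|   valley|
|memory is|
|   string|
|  fox big|
|     moon|
|   bright|

Derivation:
Line 1: ['valley'] (min_width=6, slack=3)
Line 2: ['salty', 'two'] (min_width=9, slack=0)
Line 3: ['version'] (min_width=7, slack=2)
Line 4: ['line'] (min_width=4, slack=5)
Line 5: ['gentle'] (min_width=6, slack=3)
Line 6: ['draw', 'fast'] (min_width=9, slack=0)
Line 7: ['brick'] (min_width=5, slack=4)
Line 8: ['stone'] (min_width=5, slack=4)
Line 9: ['valley'] (min_width=6, slack=3)
Line 10: ['memory', 'is'] (min_width=9, slack=0)
Line 11: ['string'] (min_width=6, slack=3)
Line 12: ['fox', 'big'] (min_width=7, slack=2)
Line 13: ['moon'] (min_width=4, slack=5)
Line 14: ['bright'] (min_width=6, slack=3)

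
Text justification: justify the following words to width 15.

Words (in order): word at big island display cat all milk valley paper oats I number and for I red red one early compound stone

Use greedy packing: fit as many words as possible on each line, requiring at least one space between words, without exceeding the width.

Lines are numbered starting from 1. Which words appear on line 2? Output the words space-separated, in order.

Line 1: ['word', 'at', 'big'] (min_width=11, slack=4)
Line 2: ['island', 'display'] (min_width=14, slack=1)
Line 3: ['cat', 'all', 'milk'] (min_width=12, slack=3)
Line 4: ['valley', 'paper'] (min_width=12, slack=3)
Line 5: ['oats', 'I', 'number'] (min_width=13, slack=2)
Line 6: ['and', 'for', 'I', 'red'] (min_width=13, slack=2)
Line 7: ['red', 'one', 'early'] (min_width=13, slack=2)
Line 8: ['compound', 'stone'] (min_width=14, slack=1)

Answer: island display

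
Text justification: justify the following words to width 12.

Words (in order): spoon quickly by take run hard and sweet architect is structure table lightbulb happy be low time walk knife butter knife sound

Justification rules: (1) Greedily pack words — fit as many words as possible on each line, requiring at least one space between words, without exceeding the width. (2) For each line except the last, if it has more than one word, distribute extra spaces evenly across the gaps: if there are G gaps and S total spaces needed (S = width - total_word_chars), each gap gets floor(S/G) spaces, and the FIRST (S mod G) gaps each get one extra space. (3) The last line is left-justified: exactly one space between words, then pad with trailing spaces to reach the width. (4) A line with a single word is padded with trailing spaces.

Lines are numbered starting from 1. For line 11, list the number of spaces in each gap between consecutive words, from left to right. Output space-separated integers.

Answer: 4

Derivation:
Line 1: ['spoon'] (min_width=5, slack=7)
Line 2: ['quickly', 'by'] (min_width=10, slack=2)
Line 3: ['take', 'run'] (min_width=8, slack=4)
Line 4: ['hard', 'and'] (min_width=8, slack=4)
Line 5: ['sweet'] (min_width=5, slack=7)
Line 6: ['architect', 'is'] (min_width=12, slack=0)
Line 7: ['structure'] (min_width=9, slack=3)
Line 8: ['table'] (min_width=5, slack=7)
Line 9: ['lightbulb'] (min_width=9, slack=3)
Line 10: ['happy', 'be', 'low'] (min_width=12, slack=0)
Line 11: ['time', 'walk'] (min_width=9, slack=3)
Line 12: ['knife', 'butter'] (min_width=12, slack=0)
Line 13: ['knife', 'sound'] (min_width=11, slack=1)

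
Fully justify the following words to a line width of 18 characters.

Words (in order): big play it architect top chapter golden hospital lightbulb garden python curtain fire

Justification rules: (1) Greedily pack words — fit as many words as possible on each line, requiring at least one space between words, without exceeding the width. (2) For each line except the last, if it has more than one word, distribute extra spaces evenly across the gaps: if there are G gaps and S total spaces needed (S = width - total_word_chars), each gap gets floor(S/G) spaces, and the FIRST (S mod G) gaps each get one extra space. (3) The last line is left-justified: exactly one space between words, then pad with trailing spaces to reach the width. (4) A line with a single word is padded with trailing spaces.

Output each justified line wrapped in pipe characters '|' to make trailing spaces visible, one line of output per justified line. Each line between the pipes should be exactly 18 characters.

Answer: |big     play    it|
|architect      top|
|chapter     golden|
|hospital lightbulb|
|garden      python|
|curtain fire      |

Derivation:
Line 1: ['big', 'play', 'it'] (min_width=11, slack=7)
Line 2: ['architect', 'top'] (min_width=13, slack=5)
Line 3: ['chapter', 'golden'] (min_width=14, slack=4)
Line 4: ['hospital', 'lightbulb'] (min_width=18, slack=0)
Line 5: ['garden', 'python'] (min_width=13, slack=5)
Line 6: ['curtain', 'fire'] (min_width=12, slack=6)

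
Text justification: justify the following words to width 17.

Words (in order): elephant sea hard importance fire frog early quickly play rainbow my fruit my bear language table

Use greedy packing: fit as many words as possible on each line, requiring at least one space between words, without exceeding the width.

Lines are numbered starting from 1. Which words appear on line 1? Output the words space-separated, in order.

Line 1: ['elephant', 'sea', 'hard'] (min_width=17, slack=0)
Line 2: ['importance', 'fire'] (min_width=15, slack=2)
Line 3: ['frog', 'early'] (min_width=10, slack=7)
Line 4: ['quickly', 'play'] (min_width=12, slack=5)
Line 5: ['rainbow', 'my', 'fruit'] (min_width=16, slack=1)
Line 6: ['my', 'bear', 'language'] (min_width=16, slack=1)
Line 7: ['table'] (min_width=5, slack=12)

Answer: elephant sea hard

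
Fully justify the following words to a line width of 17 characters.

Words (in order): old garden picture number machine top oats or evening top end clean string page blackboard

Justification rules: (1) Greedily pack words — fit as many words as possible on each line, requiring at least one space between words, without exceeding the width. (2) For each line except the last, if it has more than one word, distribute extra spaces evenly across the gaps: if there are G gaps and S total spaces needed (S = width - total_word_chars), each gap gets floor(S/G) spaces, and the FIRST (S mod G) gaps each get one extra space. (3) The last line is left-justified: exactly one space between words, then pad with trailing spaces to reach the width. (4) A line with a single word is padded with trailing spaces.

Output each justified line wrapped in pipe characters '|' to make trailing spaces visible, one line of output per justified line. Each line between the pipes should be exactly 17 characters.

Line 1: ['old', 'garden'] (min_width=10, slack=7)
Line 2: ['picture', 'number'] (min_width=14, slack=3)
Line 3: ['machine', 'top', 'oats'] (min_width=16, slack=1)
Line 4: ['or', 'evening', 'top'] (min_width=14, slack=3)
Line 5: ['end', 'clean', 'string'] (min_width=16, slack=1)
Line 6: ['page', 'blackboard'] (min_width=15, slack=2)

Answer: |old        garden|
|picture    number|
|machine  top oats|
|or   evening  top|
|end  clean string|
|page blackboard  |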